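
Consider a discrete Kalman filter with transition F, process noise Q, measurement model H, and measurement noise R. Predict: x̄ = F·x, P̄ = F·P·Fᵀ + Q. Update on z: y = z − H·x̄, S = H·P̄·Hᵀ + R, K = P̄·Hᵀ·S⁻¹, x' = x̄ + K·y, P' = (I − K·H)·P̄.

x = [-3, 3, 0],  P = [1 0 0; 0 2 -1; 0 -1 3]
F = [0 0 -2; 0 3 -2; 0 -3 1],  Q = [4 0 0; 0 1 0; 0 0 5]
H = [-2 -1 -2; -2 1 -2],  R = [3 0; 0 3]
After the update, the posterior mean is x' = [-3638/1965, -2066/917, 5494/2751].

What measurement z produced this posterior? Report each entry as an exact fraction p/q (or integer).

x̄ = F·x = [0, 9, -9]
P̄ = F·P·Fᵀ + Q = [16 18 -12; 18 43 -33; -12 -33 32]
S = H·P̄·Hᵀ + R = [82 53; 53 202]
K = P̄·Hᵀ·S⁻¹ = [-826/1965 314/1965; -433/917 445/917; 491/2751 -1123/2751]
x' − x̄ = [-3638/1965, -10319/917, 30253/2751] = K·y
y = (KᵀK)⁻¹·Kᵀ·(x' − x̄) = [-7, -30]
z = y + H·x̄ = [-7, -30] + [9, 27] = [2, -3]

z = [2, -3]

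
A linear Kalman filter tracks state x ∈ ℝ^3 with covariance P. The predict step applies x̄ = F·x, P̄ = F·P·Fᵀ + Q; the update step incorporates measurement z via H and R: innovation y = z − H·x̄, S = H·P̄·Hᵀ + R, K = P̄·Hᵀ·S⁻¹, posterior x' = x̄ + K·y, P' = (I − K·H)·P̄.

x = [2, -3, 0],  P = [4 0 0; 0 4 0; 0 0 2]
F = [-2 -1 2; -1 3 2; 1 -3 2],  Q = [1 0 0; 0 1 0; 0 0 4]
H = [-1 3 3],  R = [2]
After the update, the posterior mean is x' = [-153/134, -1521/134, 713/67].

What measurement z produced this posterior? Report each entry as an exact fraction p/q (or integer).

z = [-1]

x̄ = F·x = [-1, -11, 11]
P̄ = F·P·Fᵀ + Q = [29 4 12; 4 49 -32; 12 -32 52]
S = H·P̄·Hᵀ + R = [268]
K = P̄·Hᵀ·S⁻¹ = [19/268; 47/268; 12/67]
x' − x̄ = [-19/134, -47/134, -24/67] = K·y
y = (KᵀK)⁻¹·Kᵀ·(x' − x̄) = [-2]
z = y + H·x̄ = [-2] + [1] = [-1]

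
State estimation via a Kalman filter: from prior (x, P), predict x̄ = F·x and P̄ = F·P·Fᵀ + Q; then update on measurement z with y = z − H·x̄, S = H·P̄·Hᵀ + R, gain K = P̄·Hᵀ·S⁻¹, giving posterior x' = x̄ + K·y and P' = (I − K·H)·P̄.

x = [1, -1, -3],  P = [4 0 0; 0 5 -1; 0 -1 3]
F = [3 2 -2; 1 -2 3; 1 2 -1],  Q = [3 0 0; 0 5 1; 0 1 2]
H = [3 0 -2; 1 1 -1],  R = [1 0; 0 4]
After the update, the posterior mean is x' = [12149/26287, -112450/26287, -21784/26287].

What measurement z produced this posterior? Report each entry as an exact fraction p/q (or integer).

x̄ = F·x = [7, -6, 2]
P̄ = F·P·Fᵀ + Q = [79 -36 44; -36 68 -32; 44 -32 33]
S = H·P̄·Hᵀ + R = [316 39; 39 88]
K = P̄·Hᵀ·S⁻¹ = [13151/26287 -6127/26287; -6368/26287 21940/26287; 6627/26287 -9210/26287]
x' − x̄ = [-171860/26287, 45272/26287, -74358/26287] = K·y
y = (KᵀK)⁻¹·Kᵀ·(x' − x̄) = [-14, -2]
z = y + H·x̄ = [-14, -2] + [17, -1] = [3, -3]

z = [3, -3]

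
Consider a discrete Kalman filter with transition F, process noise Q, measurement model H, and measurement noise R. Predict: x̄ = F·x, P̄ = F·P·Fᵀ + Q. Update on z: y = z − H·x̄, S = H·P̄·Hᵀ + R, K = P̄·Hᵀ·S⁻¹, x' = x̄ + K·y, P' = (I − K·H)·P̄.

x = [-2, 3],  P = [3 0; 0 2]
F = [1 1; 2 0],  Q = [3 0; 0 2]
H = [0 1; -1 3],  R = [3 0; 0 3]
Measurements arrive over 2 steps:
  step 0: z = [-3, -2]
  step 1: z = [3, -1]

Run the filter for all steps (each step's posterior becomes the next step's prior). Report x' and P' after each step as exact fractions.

step 0: x̄ = F·x = [1, -4]
step 0: P̄ = F·P·Fᵀ + Q = [8 6; 6 14]
step 0: y = z − H·x̄ = [1, 11]
step 0: S = H·P̄·Hᵀ + R = [17 36; 36 101]
step 0: K = P̄·Hᵀ·S⁻¹ = [246/421 -46/421; 118/421 108/421]
step 0: x' = x̄ + K·y = [161/421, -378/421]
step 0: P' = (I − K·H)·P̄ = [2352/421 738/421; 738/421 354/421]
step 1: x̄ = F·x = [-217/421, 322/421]
step 1: P̄ = F·P·Fᵀ + Q = [5445/421 6180/421; 6180/421 10250/421]
step 1: y = z − H·x̄ = [941/421, -1604/421]
step 1: S = H·P̄·Hᵀ + R = [11513/421 24570/421; 24570/421 61878/421]
step 1: K = P̄·Hᵀ·S⁻¹ = [24015/43039 -855/86078; 12100/43039 12285/43039]
step 1: x' = x̄ + K·y = [33122/43039, 13158/43039]
step 1: P' = (I − K·H)·P̄ = [434835/86078 72045/43039; 72045/43039 36300/43039]

step 0: x' = [161/421, -378/421], P' = [2352/421 738/421; 738/421 354/421]
step 1: x' = [33122/43039, 13158/43039], P' = [434835/86078 72045/43039; 72045/43039 36300/43039]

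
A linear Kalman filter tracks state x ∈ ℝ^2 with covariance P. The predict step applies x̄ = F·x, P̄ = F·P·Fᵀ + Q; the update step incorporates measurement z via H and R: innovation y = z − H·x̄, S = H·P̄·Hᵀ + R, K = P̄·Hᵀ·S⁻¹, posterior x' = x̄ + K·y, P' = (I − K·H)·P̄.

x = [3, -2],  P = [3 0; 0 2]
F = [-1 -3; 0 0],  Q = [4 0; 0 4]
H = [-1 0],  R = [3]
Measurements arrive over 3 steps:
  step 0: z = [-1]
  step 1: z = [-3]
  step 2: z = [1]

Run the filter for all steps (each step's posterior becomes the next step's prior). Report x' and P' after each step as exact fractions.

step 0: x' = [17/14, 0], P' = [75/28 0; 0 4]
step 1: x' = [3483/1279, 0], P' = [3585/1279 0; 0 4]
step 2: x' = [-32597/29291, 0], P' = [164235/58582 0; 0 4]

step 0: x̄ = F·x = [3, 0]
step 0: P̄ = F·P·Fᵀ + Q = [25 0; 0 4]
step 0: y = z − H·x̄ = [2]
step 0: S = H·P̄·Hᵀ + R = [28]
step 0: K = P̄·Hᵀ·S⁻¹ = [-25/28; 0]
step 0: x' = x̄ + K·y = [17/14, 0]
step 0: P' = (I − K·H)·P̄ = [75/28 0; 0 4]
step 1: x̄ = F·x = [-17/14, 0]
step 1: P̄ = F·P·Fᵀ + Q = [1195/28 0; 0 4]
step 1: y = z − H·x̄ = [-59/14]
step 1: S = H·P̄·Hᵀ + R = [1279/28]
step 1: K = P̄·Hᵀ·S⁻¹ = [-1195/1279; 0]
step 1: x' = x̄ + K·y = [3483/1279, 0]
step 1: P' = (I − K·H)·P̄ = [3585/1279 0; 0 4]
step 2: x̄ = F·x = [-3483/1279, 0]
step 2: P̄ = F·P·Fᵀ + Q = [54745/1279 0; 0 4]
step 2: y = z − H·x̄ = [-2204/1279]
step 2: S = H·P̄·Hᵀ + R = [58582/1279]
step 2: K = P̄·Hᵀ·S⁻¹ = [-54745/58582; 0]
step 2: x' = x̄ + K·y = [-32597/29291, 0]
step 2: P' = (I − K·H)·P̄ = [164235/58582 0; 0 4]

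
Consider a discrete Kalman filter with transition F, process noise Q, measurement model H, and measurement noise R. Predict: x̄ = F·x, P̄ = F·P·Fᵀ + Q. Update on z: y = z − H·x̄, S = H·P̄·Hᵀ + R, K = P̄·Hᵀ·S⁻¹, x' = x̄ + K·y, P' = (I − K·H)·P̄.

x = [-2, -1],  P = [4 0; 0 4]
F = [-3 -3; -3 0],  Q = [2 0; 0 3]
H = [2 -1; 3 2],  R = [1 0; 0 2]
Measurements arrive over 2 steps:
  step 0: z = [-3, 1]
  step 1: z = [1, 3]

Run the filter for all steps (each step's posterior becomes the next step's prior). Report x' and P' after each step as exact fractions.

step 0: x̄ = F·x = [9, 6]
step 0: P̄ = F·P·Fᵀ + Q = [74 36; 36 39]
step 0: y = z − H·x̄ = [-15, -38]
step 0: S = H·P̄·Hᵀ + R = [192 402; 402 1256]
step 0: K = P̄·Hᵀ·S⁻¹ = [803/2841 136/947; -2777/6629 3741/13258]
step 0: x' = x̄ + K·y = [-660/947, 10350/6629]
step 0: P' = (I − K·H)·P̄ = [346/2841 -37/947; -37/947 2259/6629]
step 1: x̄ = F·x = [-17190/6629, 1980/947]
step 1: P̄ = F·P·Fᵀ + Q = [36193/6629 705/947; 705/947 3879/947]
step 1: y = z − H·x̄ = [54869/6629, 43737/6629]
step 1: S = H·P̄·Hᵀ + R = [158814/6629 167787/6629; 167787/6629 506827/6629]
step 1: K = P̄·Hᵀ·S⁻¹ = [2158966/7895421 125609/877269; -1023554/2631807 77525/292423]
step 1: x' = x̄ + K·y = [4854709/7895421, 1634011/2631807]
step 1: P' = (I − K·H)·P̄ = [939842/7895421 -93094/2631807; -93094/2631807 279122/877269]

step 0: x' = [-660/947, 10350/6629], P' = [346/2841 -37/947; -37/947 2259/6629]
step 1: x' = [4854709/7895421, 1634011/2631807], P' = [939842/7895421 -93094/2631807; -93094/2631807 279122/877269]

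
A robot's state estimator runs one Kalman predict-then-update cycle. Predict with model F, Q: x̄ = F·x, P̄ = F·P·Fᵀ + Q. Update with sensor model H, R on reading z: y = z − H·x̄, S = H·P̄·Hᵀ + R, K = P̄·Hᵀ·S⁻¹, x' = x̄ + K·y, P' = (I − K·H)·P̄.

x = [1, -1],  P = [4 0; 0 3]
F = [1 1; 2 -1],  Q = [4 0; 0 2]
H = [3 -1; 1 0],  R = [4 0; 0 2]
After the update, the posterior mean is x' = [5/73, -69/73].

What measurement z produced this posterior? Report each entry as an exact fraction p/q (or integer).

z = [2, -1]

x̄ = F·x = [0, 3]
P̄ = F·P·Fᵀ + Q = [11 5; 5 21]
S = H·P̄·Hᵀ + R = [94 28; 28 13]
K = P̄·Hᵀ·S⁻¹ = [28/219 125/219; -109/219 319/219]
x' − x̄ = [5/73, -288/73] = K·y
y = (KᵀK)⁻¹·Kᵀ·(x' − x̄) = [5, -1]
z = y + H·x̄ = [5, -1] + [-3, 0] = [2, -1]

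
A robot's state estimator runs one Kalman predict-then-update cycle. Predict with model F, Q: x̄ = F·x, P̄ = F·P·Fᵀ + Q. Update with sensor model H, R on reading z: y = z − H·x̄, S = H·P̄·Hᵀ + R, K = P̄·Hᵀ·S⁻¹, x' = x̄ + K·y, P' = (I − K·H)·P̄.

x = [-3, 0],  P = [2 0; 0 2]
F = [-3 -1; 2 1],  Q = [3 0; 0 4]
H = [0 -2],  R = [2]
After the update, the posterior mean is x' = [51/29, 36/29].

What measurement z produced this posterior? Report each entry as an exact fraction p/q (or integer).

z = [-3]

x̄ = F·x = [9, -6]
P̄ = F·P·Fᵀ + Q = [23 -14; -14 14]
S = H·P̄·Hᵀ + R = [58]
K = P̄·Hᵀ·S⁻¹ = [14/29; -14/29]
x' − x̄ = [-210/29, 210/29] = K·y
y = (KᵀK)⁻¹·Kᵀ·(x' − x̄) = [-15]
z = y + H·x̄ = [-15] + [12] = [-3]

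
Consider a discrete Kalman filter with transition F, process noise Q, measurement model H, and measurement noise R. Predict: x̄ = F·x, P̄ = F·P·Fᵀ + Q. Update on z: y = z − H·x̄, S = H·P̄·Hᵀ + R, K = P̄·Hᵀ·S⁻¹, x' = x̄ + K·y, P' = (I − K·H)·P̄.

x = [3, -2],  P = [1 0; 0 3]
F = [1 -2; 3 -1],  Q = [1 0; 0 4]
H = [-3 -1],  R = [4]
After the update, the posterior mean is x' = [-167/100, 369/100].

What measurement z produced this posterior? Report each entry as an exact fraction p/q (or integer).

z = [2]

x̄ = F·x = [7, 11]
P̄ = F·P·Fᵀ + Q = [14 9; 9 16]
S = H·P̄·Hᵀ + R = [200]
K = P̄·Hᵀ·S⁻¹ = [-51/200; -43/200]
x' − x̄ = [-867/100, -731/100] = K·y
y = (KᵀK)⁻¹·Kᵀ·(x' − x̄) = [34]
z = y + H·x̄ = [34] + [-32] = [2]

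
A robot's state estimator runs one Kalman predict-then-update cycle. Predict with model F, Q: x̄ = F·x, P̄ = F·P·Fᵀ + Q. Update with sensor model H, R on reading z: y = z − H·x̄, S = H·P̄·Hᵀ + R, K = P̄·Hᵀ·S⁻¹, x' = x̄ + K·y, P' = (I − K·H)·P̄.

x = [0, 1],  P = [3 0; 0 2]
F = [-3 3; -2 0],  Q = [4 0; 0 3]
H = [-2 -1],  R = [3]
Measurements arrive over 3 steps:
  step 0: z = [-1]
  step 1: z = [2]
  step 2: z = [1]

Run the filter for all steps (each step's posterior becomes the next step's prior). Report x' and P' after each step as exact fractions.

step 0: x' = [139/143, -255/286], P' = [279/143 -384/143; -384/143 1689/286]
step 1: x' = [-57709/88268, -65891/88268], P' = [132231/88268 -146955/88268; -146955/88268 322413/88268]
step 2: x' = [-18906661/18059614, 19985599/18059614], P' = [26618025/18059614 -14726601/9029807; -14726601/9029807 32561172/9029807]

step 0: x̄ = F·x = [3, 0]
step 0: P̄ = F·P·Fᵀ + Q = [49 18; 18 15]
step 0: y = z − H·x̄ = [5]
step 0: S = H·P̄·Hᵀ + R = [286]
step 0: K = P̄·Hᵀ·S⁻¹ = [-58/143; -51/286]
step 0: x' = x̄ + K·y = [139/143, -255/286]
step 0: P' = (I − K·H)·P̄ = [279/143 -384/143; -384/143 1689/286]
step 1: x̄ = F·x = [-123/22, -278/143]
step 1: P̄ = F·P·Fᵀ + Q = [2707/22 306/11; 306/11 1545/143]
step 1: y = z − H·x̄ = [-1591/143]
step 1: S = H·P̄·Hᵀ + R = [88268/143]
step 1: K = P̄·Hᵀ·S⁻¹ = [-39169/88268; -9501/88268]
step 1: x' = x̄ + K·y = [-57709/88268, -65891/88268]
step 1: P' = (I − K·H)·P̄ = [132231/88268 -146955/88268; -146955/88268 322413/88268]
step 2: x̄ = F·x = [-12273/44134, 57709/44134]
step 2: P̄ = F·P·Fᵀ + Q = [3545029/44134 418779/22067; 418779/22067 198432/22067]
step 2: y = z − H·x̄ = [77297/44134]
step 2: S = H·P̄·Hᵀ + R = [9029807/22067]
step 2: K = P̄·Hᵀ·S⁻¹ = [-3963808/9029807; -1035990/9029807]
step 2: x' = x̄ + K·y = [-18906661/18059614, 19985599/18059614]
step 2: P' = (I − K·H)·P̄ = [26618025/18059614 -14726601/9029807; -14726601/9029807 32561172/9029807]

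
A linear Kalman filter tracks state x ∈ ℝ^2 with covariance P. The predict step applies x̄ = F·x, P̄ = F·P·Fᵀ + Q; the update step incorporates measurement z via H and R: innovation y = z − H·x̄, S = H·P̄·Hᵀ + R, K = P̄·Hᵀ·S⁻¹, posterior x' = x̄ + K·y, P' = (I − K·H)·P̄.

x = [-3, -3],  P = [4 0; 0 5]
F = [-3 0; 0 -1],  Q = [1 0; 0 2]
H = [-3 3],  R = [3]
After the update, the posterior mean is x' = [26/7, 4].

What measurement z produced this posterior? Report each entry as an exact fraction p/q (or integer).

z = [1]

x̄ = F·x = [9, 3]
P̄ = F·P·Fᵀ + Q = [37 0; 0 7]
S = H·P̄·Hᵀ + R = [399]
K = P̄·Hᵀ·S⁻¹ = [-37/133; 1/19]
x' − x̄ = [-37/7, 1] = K·y
y = (KᵀK)⁻¹·Kᵀ·(x' − x̄) = [19]
z = y + H·x̄ = [19] + [-18] = [1]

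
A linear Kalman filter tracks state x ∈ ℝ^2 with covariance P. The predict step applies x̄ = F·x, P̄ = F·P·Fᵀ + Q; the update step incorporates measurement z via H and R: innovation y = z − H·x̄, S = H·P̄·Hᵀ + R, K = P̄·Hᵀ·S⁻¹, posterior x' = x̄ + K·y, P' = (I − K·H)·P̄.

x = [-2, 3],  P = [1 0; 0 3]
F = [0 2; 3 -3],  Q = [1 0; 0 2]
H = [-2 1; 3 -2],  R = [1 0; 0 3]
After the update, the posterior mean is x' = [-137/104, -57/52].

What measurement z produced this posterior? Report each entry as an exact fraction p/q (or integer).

z = [1, -3]

x̄ = F·x = [6, -15]
P̄ = F·P·Fᵀ + Q = [13 -18; -18 38]
S = H·P̄·Hᵀ + R = [163 -280; -280 488]
K = P̄·Hᵀ·S⁻¹ = [-59/143 -95/1144; -36/143 -235/572]
x' − x̄ = [-761/104, 723/52] = K·y
y = (KᵀK)⁻¹·Kᵀ·(x' − x̄) = [28, -51]
z = y + H·x̄ = [28, -51] + [-27, 48] = [1, -3]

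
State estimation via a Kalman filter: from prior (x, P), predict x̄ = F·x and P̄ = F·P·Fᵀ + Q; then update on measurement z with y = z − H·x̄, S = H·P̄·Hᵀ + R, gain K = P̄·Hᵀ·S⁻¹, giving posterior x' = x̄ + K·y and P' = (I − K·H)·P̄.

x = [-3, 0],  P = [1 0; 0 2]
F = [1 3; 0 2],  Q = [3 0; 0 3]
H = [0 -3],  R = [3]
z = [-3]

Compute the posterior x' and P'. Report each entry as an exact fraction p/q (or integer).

x̄ = F·x = [-3, 0]
P̄ = F·P·Fᵀ + Q = [22 12; 12 11]
y = z − H·x̄ = [-3]
S = H·P̄·Hᵀ + R = [102]
K = P̄·Hᵀ·S⁻¹ = [-6/17; -11/34]
x' = x̄ + K·y = [-33/17, 33/34]
P' = (I − K·H)·P̄ = [158/17 6/17; 6/17 11/34]

x' = [-33/17, 33/34]
P' = [158/17 6/17; 6/17 11/34]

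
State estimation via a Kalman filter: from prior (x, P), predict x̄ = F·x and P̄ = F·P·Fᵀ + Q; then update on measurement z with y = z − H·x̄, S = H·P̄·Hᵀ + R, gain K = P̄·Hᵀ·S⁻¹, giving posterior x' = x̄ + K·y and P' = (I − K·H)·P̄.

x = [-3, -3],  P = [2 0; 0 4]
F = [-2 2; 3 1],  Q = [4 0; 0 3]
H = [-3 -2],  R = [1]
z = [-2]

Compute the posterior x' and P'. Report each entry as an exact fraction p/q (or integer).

x̄ = F·x = [0, -12]
P̄ = F·P·Fᵀ + Q = [28 -4; -4 25]
y = z − H·x̄ = [-26]
S = H·P̄·Hᵀ + R = [305]
K = P̄·Hᵀ·S⁻¹ = [-76/305; -38/305]
x' = x̄ + K·y = [1976/305, -2672/305]
P' = (I − K·H)·P̄ = [2764/305 -4108/305; -4108/305 6181/305]

x' = [1976/305, -2672/305]
P' = [2764/305 -4108/305; -4108/305 6181/305]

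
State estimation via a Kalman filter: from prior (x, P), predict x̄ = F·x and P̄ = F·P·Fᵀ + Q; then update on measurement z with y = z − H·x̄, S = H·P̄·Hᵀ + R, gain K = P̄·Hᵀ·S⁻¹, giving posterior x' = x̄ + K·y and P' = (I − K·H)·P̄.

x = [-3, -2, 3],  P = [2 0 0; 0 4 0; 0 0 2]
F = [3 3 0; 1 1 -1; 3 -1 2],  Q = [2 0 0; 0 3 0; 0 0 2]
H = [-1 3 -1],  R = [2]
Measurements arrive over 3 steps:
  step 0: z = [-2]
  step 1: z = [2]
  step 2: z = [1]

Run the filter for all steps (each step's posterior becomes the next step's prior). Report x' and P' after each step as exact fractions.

step 0: x' = [-541/35, -246/35, -123/35], P' = [5816/105 2026/105 278/105; 2026/105 866/105 538/105; 278/105 538/105 1424/105]
step 1: x' = [-507095/27693, -75346/9231, -230249/27693], P' = [7984624/27693 1329158/9231 4027366/27693; 1329158/9231 670094/9231 684758/9231; 4027366/27693 684758/9231 2173840/27693]
step 2: x' = [-507533809/205485163, -927906199/616455489, -630695151/205485163], P' = [16984000952/205485163 8503723422/205485163 8889240514/205485163; 8503723422/205485163 13196662930/616455489 4771300462/205485163; 8889240514/205485163 4771300462/205485163 5708532088/205485163]

step 0: x̄ = F·x = [-15, -8, -1]
step 0: P̄ = F·P·Fᵀ + Q = [56 18 6; 18 11 -2; 6 -2 32]
step 0: y = z − H·x̄ = [6]
step 0: S = H·P̄·Hᵀ + R = [105]
step 0: K = P̄·Hᵀ·S⁻¹ = [-8/105; 17/105; -44/105]
step 0: x' = x̄ + K·y = [-541/35, -246/35, -123/35]
step 0: P' = (I − K·H)·P̄ = [5816/105 2026/105 278/105; 2026/105 866/105 538/105; 278/105 538/105 1424/105]
step 1: x̄ = F·x = [-2361/35, -664/35, -1623/35]
step 1: P̄ = F·P·Fᵀ + Q = [32272/35 9918/35 22266/35; 9918/35 10841/105 6374/35; 22266/35 6374/35 16048/35]
step 1: y = z − H·x̄ = [-1922/35]
step 1: S = H·P̄·Hᵀ + R = [27693/35]
step 1: K = P̄·Hᵀ·S⁻¹ = [-24784/27693; -1817/9231; -19192/27693]
step 1: x' = x̄ + K·y = [-507095/27693, -75346/9231, -230249/27693]
step 1: P' = (I − K·H)·P̄ = [7984624/27693 1329158/9231 4027366/27693; 1329158/9231 670094/9231 684758/9231; 4027366/27693 684758/9231 2173840/27693]
step 2: x̄ = F·x = [-733133/9231, -55876/3077, -1755745/27693]
step 2: P̄ = F·P·Fᵀ + Q = [17976008/3077 3962738/3077 42081818/9231; 3962738/3077 2687831/9231 9235438/9231; 42081818/9231 9235438/9231 98809096/27693]
step 2: y = z − H·x̄ = [-2418799/27693]
step 2: S = H·P̄·Hᵀ + R = [205485163/27693]
step 2: K = P̄·Hᵀ·S⁻¹ = [-181035600/205485163; -39180477/205485163; -141935608/205485163]
step 2: x' = x̄ + K·y = [-507533809/205485163, -927906199/616455489, -630695151/205485163]
step 2: P' = (I − K·H)·P̄ = [16984000952/205485163 8503723422/205485163 8889240514/205485163; 8503723422/205485163 13196662930/616455489 4771300462/205485163; 8889240514/205485163 4771300462/205485163 5708532088/205485163]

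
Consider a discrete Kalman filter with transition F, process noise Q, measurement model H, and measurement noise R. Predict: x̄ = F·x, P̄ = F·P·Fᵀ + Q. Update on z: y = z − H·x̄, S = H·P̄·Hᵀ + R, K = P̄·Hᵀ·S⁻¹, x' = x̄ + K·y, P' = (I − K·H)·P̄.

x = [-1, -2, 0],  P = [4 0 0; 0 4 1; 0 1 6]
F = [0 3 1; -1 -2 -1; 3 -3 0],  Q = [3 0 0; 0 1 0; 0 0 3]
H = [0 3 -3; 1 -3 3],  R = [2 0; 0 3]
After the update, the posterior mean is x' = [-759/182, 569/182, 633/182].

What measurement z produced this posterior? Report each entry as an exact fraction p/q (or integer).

x̄ = F·x = [-6, 5, 3]
P̄ = F·P·Fᵀ + Q = [51 -35 -39; -35 31 15; -39 15 75]
S = H·P̄·Hᵀ + R = [686 -672; -672 714]
K = P̄·Hᵀ·S⁻¹ = [414/455 829/910; -256/455 -1763/2730; -402/455 -577/910]
x' − x̄ = [333/182, -341/182, 87/182] = K·y
y = (KᵀK)⁻¹·Kᵀ·(x' − x̄) = [-7, 9]
z = y + H·x̄ = [-7, 9] + [6, -12] = [-1, -3]

z = [-1, -3]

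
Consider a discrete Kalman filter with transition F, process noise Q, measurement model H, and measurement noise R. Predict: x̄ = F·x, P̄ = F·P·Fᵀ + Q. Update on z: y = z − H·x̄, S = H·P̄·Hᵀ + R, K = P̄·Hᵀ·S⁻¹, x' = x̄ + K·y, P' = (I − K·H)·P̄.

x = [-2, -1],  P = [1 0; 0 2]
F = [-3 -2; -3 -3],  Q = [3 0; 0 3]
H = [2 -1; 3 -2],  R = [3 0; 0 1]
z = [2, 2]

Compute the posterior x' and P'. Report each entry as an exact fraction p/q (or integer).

x' = [1391/332, 1779/332]
P' = [2127/332 3243/332; 3243/332 5019/332]

x̄ = F·x = [8, 9]
P̄ = F·P·Fᵀ + Q = [20 21; 21 30]
y = z − H·x̄ = [-5, -4]
S = H·P̄·Hᵀ + R = [29 33; 33 49]
K = P̄·Hᵀ·S⁻¹ = [337/332 -105/332; 489/332 -309/332]
x' = x̄ + K·y = [1391/332, 1779/332]
P' = (I − K·H)·P̄ = [2127/332 3243/332; 3243/332 5019/332]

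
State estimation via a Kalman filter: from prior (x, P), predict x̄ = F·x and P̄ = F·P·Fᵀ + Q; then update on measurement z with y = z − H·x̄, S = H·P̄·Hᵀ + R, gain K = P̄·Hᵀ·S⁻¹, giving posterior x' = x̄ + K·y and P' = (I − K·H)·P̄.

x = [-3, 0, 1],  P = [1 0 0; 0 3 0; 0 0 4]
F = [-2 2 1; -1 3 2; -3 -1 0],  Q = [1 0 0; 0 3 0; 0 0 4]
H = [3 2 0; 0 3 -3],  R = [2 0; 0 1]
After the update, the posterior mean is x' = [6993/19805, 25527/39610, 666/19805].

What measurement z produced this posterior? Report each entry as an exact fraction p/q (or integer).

z = [2, 2]

x̄ = F·x = [7, 5, 9]
P̄ = F·P·Fᵀ + Q = [21 28 0; 28 47 -6; 0 -6 16]
S = H·P̄·Hᵀ + R = [715 570; 570 676]
K = P̄·Hᵀ·S⁻¹ = [8141/39610 -777/15844; 14849/79220 2445/31688; 7377/39610 -4035/15844]
x' − x̄ = [-131642/19805, -172523/39610, -177579/19805] = K·y
y = (KᵀK)⁻¹·Kᵀ·(x' − x̄) = [-29, 14]
z = y + H·x̄ = [-29, 14] + [31, -12] = [2, 2]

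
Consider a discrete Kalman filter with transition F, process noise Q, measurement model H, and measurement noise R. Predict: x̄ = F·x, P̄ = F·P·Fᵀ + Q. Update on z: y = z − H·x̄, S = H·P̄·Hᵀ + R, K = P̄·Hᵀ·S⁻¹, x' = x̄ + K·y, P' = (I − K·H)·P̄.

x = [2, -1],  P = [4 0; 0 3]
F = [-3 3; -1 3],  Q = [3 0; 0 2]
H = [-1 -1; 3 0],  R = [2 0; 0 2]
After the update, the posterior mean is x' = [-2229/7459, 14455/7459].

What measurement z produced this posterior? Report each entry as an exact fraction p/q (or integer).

z = [-2, -1]

x̄ = F·x = [-9, -5]
P̄ = F·P·Fᵀ + Q = [66 39; 39 33]
S = H·P̄·Hᵀ + R = [179 -315; -315 596]
K = P̄·Hᵀ·S⁻¹ = [-210/7459 2367/7459; -6057/7459 -1737/7459]
x' − x̄ = [64902/7459, 51750/7459] = K·y
y = (KᵀK)⁻¹·Kᵀ·(x' − x̄) = [-16, 26]
z = y + H·x̄ = [-16, 26] + [14, -27] = [-2, -1]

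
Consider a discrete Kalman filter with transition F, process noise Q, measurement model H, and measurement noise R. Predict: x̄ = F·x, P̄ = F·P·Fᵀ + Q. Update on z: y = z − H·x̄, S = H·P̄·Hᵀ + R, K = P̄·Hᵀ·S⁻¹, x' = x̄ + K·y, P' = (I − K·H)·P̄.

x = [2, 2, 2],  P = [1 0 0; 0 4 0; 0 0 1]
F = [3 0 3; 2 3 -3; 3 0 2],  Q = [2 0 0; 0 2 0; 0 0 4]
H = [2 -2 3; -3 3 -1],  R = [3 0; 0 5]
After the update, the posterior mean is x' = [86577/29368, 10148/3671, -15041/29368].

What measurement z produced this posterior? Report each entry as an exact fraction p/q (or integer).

z = [-2, -1]

x̄ = F·x = [12, 4, 10]
P̄ = F·P·Fᵀ + Q = [20 -3 15; -3 51 0; 15 0 17]
S = H·P̄·Hᵀ + R = [644 -678; -678 805]
K = P̄·Hᵀ·S⁻¹ = [16303/58736 3801/29368; 1431/3671 1944/3671; 23169/58736 7495/29368]
x' − x̄ = [-265839/29368, -4536/3671, -308721/29368] = K·y
y = (KᵀK)⁻¹·Kᵀ·(x' − x̄) = [-48, 33]
z = y + H·x̄ = [-48, 33] + [46, -34] = [-2, -1]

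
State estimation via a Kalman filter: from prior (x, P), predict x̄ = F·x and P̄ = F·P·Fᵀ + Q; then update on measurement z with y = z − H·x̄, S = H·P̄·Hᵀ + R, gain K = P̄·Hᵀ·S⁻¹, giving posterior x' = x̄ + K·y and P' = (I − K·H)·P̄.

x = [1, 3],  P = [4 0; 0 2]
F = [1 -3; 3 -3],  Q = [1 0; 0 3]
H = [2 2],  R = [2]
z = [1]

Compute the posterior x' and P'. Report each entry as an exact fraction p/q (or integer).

x' = [-711/281, 837/281]
P' = [845/281 -792/281; -792/281 879/281]

x̄ = F·x = [-8, -6]
P̄ = F·P·Fᵀ + Q = [23 30; 30 57]
y = z − H·x̄ = [29]
S = H·P̄·Hᵀ + R = [562]
K = P̄·Hᵀ·S⁻¹ = [53/281; 87/281]
x' = x̄ + K·y = [-711/281, 837/281]
P' = (I − K·H)·P̄ = [845/281 -792/281; -792/281 879/281]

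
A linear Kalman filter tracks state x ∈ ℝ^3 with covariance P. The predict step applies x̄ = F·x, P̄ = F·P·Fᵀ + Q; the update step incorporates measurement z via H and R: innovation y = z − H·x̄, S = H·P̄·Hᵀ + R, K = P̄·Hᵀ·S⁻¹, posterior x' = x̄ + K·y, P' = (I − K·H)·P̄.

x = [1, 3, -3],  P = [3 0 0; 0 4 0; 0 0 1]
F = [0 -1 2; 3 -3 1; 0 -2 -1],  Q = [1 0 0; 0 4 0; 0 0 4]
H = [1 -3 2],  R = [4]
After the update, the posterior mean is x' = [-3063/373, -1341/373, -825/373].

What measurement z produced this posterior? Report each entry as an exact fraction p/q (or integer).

x̄ = F·x = [-9, -9, -3]
P̄ = F·P·Fᵀ + Q = [9 14 6; 14 68 23; 6 23 21]
S = H·P̄·Hᵀ + R = [373]
K = P̄·Hᵀ·S⁻¹ = [-21/373; -144/373; -21/373]
x' − x̄ = [294/373, 2016/373, 294/373] = K·y
y = (KᵀK)⁻¹·Kᵀ·(x' − x̄) = [-14]
z = y + H·x̄ = [-14] + [12] = [-2]

z = [-2]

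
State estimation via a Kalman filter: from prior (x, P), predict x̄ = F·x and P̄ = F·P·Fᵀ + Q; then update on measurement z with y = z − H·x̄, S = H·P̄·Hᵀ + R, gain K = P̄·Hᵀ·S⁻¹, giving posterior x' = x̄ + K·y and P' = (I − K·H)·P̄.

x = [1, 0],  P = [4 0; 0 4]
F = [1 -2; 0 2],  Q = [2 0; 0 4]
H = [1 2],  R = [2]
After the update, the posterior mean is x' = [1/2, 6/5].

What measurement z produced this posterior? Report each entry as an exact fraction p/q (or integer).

z = [3]

x̄ = F·x = [1, 0]
P̄ = F·P·Fᵀ + Q = [22 -16; -16 20]
S = H·P̄·Hᵀ + R = [40]
K = P̄·Hᵀ·S⁻¹ = [-1/4; 3/5]
x' − x̄ = [-1/2, 6/5] = K·y
y = (KᵀK)⁻¹·Kᵀ·(x' − x̄) = [2]
z = y + H·x̄ = [2] + [1] = [3]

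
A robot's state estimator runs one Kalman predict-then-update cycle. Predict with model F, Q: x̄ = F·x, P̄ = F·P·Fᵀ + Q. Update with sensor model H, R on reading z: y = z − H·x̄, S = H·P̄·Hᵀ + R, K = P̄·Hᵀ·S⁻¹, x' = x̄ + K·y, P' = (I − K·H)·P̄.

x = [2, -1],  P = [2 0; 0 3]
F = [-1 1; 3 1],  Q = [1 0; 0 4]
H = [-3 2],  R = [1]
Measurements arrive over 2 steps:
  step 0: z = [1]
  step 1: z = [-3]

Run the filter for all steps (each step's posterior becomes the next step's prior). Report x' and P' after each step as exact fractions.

step 0: x̄ = F·x = [-3, 5]
step 0: P̄ = F·P·Fᵀ + Q = [6 -3; -3 25]
step 0: y = z − H·x̄ = [-18]
step 0: S = H·P̄·Hᵀ + R = [191]
step 0: K = P̄·Hᵀ·S⁻¹ = [-24/191; 59/191]
step 0: x' = x̄ + K·y = [-141/191, -107/191]
step 0: P' = (I − K·H)·P̄ = [570/191 843/191; 843/191 1294/191]
step 1: x̄ = F·x = [34/191, -530/191]
step 1: P̄ = F·P·Fᵀ + Q = [369/191 1270/191; 1270/191 12246/191]
step 1: y = z − H·x̄ = [589/191]
step 1: S = H·P̄·Hᵀ + R = [37256/191]
step 1: K = P̄·Hᵀ·S⁻¹ = [1433/37256; 10341/18628]
step 1: x' = x̄ + K·y = [11051/37256, -19801/18628]
step 1: P' = (I − K·H)·P̄ = [61225/37256 46277/18628; 46277/18628 37293/9314]

step 0: x' = [-141/191, -107/191], P' = [570/191 843/191; 843/191 1294/191]
step 1: x' = [11051/37256, -19801/18628], P' = [61225/37256 46277/18628; 46277/18628 37293/9314]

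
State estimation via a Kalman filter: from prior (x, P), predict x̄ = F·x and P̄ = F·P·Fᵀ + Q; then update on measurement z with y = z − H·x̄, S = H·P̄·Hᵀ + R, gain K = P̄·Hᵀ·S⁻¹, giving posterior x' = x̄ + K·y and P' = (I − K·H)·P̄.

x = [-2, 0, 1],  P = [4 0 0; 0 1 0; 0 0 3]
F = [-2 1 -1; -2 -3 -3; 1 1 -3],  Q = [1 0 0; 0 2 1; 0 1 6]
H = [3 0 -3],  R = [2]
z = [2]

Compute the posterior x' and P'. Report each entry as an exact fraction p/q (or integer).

x' = [237/497, 167/497, -109/497]
P' = [7188/497 10079/497 7150/497; 10079/497 26613/497 10069/497; 7150/497 10069/497 7222/497]

x̄ = F·x = [3, 1, -5]
P̄ = F·P·Fᵀ + Q = [21 22 2; 22 54 17; 2 17 38]
y = z − H·x̄ = [-22]
S = H·P̄·Hᵀ + R = [497]
K = P̄·Hᵀ·S⁻¹ = [57/497; 15/497; -108/497]
x' = x̄ + K·y = [237/497, 167/497, -109/497]
P' = (I − K·H)·P̄ = [7188/497 10079/497 7150/497; 10079/497 26613/497 10069/497; 7150/497 10069/497 7222/497]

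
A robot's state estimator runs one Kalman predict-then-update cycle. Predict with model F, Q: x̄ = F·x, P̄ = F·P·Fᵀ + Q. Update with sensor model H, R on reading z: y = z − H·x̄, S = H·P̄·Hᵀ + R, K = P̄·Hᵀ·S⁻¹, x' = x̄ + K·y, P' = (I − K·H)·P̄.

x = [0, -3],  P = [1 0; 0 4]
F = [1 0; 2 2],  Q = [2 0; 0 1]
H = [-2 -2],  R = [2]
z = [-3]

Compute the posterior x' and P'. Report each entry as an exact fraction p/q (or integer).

x̄ = F·x = [0, -6]
P̄ = F·P·Fᵀ + Q = [3 2; 2 21]
y = z − H·x̄ = [-15]
S = H·P̄·Hᵀ + R = [114]
K = P̄·Hᵀ·S⁻¹ = [-5/57; -23/57]
x' = x̄ + K·y = [25/19, 1/19]
P' = (I − K·H)·P̄ = [121/57 -116/57; -116/57 139/57]

x' = [25/19, 1/19]
P' = [121/57 -116/57; -116/57 139/57]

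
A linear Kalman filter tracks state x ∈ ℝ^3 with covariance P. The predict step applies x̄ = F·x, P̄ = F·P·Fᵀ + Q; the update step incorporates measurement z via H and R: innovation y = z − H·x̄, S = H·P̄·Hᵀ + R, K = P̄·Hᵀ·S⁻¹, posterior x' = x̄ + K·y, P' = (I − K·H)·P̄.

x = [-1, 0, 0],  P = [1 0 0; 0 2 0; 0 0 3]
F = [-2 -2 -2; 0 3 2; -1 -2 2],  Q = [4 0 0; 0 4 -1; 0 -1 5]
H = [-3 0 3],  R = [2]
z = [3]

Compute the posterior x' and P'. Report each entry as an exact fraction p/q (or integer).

x' = [127/131, 207/262, 257/131]
P' = [1643/131 -3183/262 1628/131; -3183/262 13055/524 -1580/131; 1628/131 -1580/131 1642/131]

x̄ = F·x = [2, 0, 1]
P̄ = F·P·Fᵀ + Q = [28 -24 -2; -24 34 -1; -2 -1 26]
y = z − H·x̄ = [6]
S = H·P̄·Hᵀ + R = [524]
K = P̄·Hᵀ·S⁻¹ = [-45/262; 69/524; 21/131]
x' = x̄ + K·y = [127/131, 207/262, 257/131]
P' = (I − K·H)·P̄ = [1643/131 -3183/262 1628/131; -3183/262 13055/524 -1580/131; 1628/131 -1580/131 1642/131]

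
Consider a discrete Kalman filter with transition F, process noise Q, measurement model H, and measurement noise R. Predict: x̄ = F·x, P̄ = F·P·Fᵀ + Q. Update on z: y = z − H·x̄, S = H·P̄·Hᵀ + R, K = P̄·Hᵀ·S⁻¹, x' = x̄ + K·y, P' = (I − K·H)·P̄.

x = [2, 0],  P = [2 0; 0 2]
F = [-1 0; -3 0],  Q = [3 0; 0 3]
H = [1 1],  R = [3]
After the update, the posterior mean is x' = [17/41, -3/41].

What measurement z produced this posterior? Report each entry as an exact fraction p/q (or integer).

z = [1]

x̄ = F·x = [-2, -6]
P̄ = F·P·Fᵀ + Q = [5 6; 6 21]
S = H·P̄·Hᵀ + R = [41]
K = P̄·Hᵀ·S⁻¹ = [11/41; 27/41]
x' − x̄ = [99/41, 243/41] = K·y
y = (KᵀK)⁻¹·Kᵀ·(x' − x̄) = [9]
z = y + H·x̄ = [9] + [-8] = [1]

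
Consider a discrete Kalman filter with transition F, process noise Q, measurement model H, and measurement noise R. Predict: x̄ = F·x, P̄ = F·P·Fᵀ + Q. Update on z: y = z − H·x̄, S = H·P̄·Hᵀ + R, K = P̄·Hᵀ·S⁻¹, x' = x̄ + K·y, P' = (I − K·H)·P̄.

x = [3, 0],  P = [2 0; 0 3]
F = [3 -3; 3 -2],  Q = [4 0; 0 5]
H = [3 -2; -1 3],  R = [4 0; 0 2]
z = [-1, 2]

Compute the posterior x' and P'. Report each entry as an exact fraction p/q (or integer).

x' = [1913/7143, 5857/7143]
P' = [2092/2381 3448/7143; 3448/7143 3166/7143]

x̄ = F·x = [9, 9]
P̄ = F·P·Fᵀ + Q = [49 36; 36 35]
y = z − H·x̄ = [-10, -16]
S = H·P̄·Hᵀ + R = [153 39; 39 150]
K = P̄·Hᵀ·S⁻¹ = [2983/7143 678/2381; 1003/7143 3025/7143]
x' = x̄ + K·y = [1913/7143, 5857/7143]
P' = (I − K·H)·P̄ = [2092/2381 3448/7143; 3448/7143 3166/7143]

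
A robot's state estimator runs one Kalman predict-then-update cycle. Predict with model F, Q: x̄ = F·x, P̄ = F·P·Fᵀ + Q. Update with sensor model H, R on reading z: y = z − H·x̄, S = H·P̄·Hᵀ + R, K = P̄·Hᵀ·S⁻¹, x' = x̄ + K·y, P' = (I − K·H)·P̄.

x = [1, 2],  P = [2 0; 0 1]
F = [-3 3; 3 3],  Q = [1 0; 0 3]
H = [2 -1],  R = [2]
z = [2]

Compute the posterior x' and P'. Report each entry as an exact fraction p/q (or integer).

x̄ = F·x = [3, 9]
P̄ = F·P·Fᵀ + Q = [28 -9; -9 30]
y = z − H·x̄ = [5]
S = H·P̄·Hᵀ + R = [180]
K = P̄·Hᵀ·S⁻¹ = [13/36; -4/15]
x' = x̄ + K·y = [173/36, 23/3]
P' = (I − K·H)·P̄ = [163/36 25/3; 25/3 86/5]

x' = [173/36, 23/3]
P' = [163/36 25/3; 25/3 86/5]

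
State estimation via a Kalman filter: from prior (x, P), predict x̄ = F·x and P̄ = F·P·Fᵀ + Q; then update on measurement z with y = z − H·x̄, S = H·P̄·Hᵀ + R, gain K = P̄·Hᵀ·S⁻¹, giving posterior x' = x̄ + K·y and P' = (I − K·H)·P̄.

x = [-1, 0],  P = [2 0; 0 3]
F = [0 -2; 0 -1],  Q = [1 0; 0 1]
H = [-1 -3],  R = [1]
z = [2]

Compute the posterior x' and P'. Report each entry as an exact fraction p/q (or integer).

x̄ = F·x = [0, 0]
P̄ = F·P·Fᵀ + Q = [13 6; 6 4]
y = z − H·x̄ = [2]
S = H·P̄·Hᵀ + R = [86]
K = P̄·Hᵀ·S⁻¹ = [-31/86; -9/43]
x' = x̄ + K·y = [-31/43, -18/43]
P' = (I − K·H)·P̄ = [157/86 -21/43; -21/43 10/43]

x' = [-31/43, -18/43]
P' = [157/86 -21/43; -21/43 10/43]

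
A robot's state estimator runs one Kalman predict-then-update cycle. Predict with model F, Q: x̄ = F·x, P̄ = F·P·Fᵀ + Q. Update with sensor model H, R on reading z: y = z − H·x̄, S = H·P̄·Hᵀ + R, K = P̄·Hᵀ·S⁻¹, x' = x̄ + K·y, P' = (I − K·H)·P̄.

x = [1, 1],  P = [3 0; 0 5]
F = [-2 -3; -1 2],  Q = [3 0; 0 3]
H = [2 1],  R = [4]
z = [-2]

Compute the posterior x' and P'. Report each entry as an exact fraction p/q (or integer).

x̄ = F·x = [-5, 1]
P̄ = F·P·Fᵀ + Q = [60 -24; -24 26]
y = z − H·x̄ = [7]
S = H·P̄·Hᵀ + R = [174]
K = P̄·Hᵀ·S⁻¹ = [16/29; -11/87]
x' = x̄ + K·y = [-33/29, 10/87]
P' = (I − K·H)·P̄ = [204/29 -344/29; -344/29 2020/87]

x' = [-33/29, 10/87]
P' = [204/29 -344/29; -344/29 2020/87]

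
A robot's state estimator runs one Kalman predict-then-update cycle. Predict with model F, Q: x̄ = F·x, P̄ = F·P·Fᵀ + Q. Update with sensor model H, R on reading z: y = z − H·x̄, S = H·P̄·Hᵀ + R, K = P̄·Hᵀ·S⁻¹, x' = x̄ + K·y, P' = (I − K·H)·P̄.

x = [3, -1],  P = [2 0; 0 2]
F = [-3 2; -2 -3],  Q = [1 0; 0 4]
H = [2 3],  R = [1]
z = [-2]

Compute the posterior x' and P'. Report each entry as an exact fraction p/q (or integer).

x̄ = F·x = [-11, -3]
P̄ = F·P·Fᵀ + Q = [27 0; 0 30]
y = z − H·x̄ = [29]
S = H·P̄·Hᵀ + R = [379]
K = P̄·Hᵀ·S⁻¹ = [54/379; 90/379]
x' = x̄ + K·y = [-2603/379, 1473/379]
P' = (I − K·H)·P̄ = [7317/379 -4860/379; -4860/379 3270/379]

x' = [-2603/379, 1473/379]
P' = [7317/379 -4860/379; -4860/379 3270/379]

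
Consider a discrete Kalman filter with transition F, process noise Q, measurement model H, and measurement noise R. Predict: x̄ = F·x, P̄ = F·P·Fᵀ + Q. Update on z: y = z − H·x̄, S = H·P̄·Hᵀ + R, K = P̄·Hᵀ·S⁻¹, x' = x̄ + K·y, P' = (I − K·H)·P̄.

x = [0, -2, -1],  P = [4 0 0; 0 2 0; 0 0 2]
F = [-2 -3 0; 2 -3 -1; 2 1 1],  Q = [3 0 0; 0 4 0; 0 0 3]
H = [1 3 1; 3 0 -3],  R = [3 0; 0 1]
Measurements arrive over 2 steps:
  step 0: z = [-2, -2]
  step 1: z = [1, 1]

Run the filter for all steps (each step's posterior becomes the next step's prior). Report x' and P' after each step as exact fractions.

step 0: x' = [-360327/411199, -99133/411199, -90542/411199], P' = [958507/411199 -608542/411199 932522/411199; -608542/411199 526584/411199 -606428/411199; 932522/411199 -606428/411199 952177/411199]
step 1: x' = [17956724437/25882880862, 70463081/8627626954, 4365175513/12941440431], P' = [36648835457/25882880862 -7185228375/8627626954 17638523531/12941440431; -7185228375/8627626954 7097135821/8627626954 -3595734081/4313813477; 17638523531/12941440431 -3595734081/4313813477 18382133839/12941440431]

step 0: x̄ = F·x = [6, 7, -3]
step 0: P̄ = F·P·Fᵀ + Q = [37 2 -22; 2 40 8; -22 8 23]
step 0: y = z − H·x̄ = [-26, -29]
step 0: S = H·P̄·Hᵀ + R = [439 -12; -12 937]
step 0: K = P̄·Hᵀ·S⁻¹ = [21801/411199 77955/411199; 121594/411199 -6342/411199; 21805/411199 -58965/411199]
step 0: x' = x̄ + K·y = [-360327/411199, -99133/411199, -90542/411199]
step 0: P' = (I − K·H)·P̄ = [958507/411199 -608542/411199 932522/411199; -608542/411199 526584/411199 -606428/411199; 932522/411199 -606428/411199 952177/411199]
step 1: x̄ = F·x = [1018053/411199, -332713/411199, -910329/411199]
step 1: P̄ = F·P·Fᵀ + Q = [2504377/411199 950988/411199 -591204/411199; 950988/411199 11104105/411199 6161979/411199; -591204/411199 6161979/411199 6629450/411199]
step 1: y = z − H·x̄ = [1301614/411199, -5373947/411199]
step 1: S = H·P̄·Hᵀ + R = [151799763/411199 -59274138/411199; -59274138/411199 93257314/411199]
step 1: K = P̄·Hᵀ·S⁻¹ = [1209804524/12941440431 1371788395/8627626954; 1152451821/4313813477 18719361/8627626954; 1219683547/12941440431 -743610308/4313813477]
step 1: x' = x̄ + K·y = [17956724437/25882880862, 70463081/8627626954, 4365175513/12941440431]
step 1: P' = (I − K·H)·P̄ = [36648835457/25882880862 -7185228375/8627626954 17638523531/12941440431; -7185228375/8627626954 7097135821/8627626954 -3595734081/4313813477; 17638523531/12941440431 -3595734081/4313813477 18382133839/12941440431]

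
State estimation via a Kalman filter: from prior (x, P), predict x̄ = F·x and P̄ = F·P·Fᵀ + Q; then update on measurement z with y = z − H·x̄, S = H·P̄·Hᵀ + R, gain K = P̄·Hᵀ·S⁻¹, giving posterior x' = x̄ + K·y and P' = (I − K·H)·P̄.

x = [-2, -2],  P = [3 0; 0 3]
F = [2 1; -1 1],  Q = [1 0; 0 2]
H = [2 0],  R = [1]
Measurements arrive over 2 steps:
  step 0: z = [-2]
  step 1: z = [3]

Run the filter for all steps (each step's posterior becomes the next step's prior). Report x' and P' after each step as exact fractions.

step 0: x̄ = F·x = [-6, 0]
step 0: P̄ = F·P·Fᵀ + Q = [16 -3; -3 8]
step 0: y = z − H·x̄ = [10]
step 0: S = H·P̄·Hᵀ + R = [65]
step 0: K = P̄·Hᵀ·S⁻¹ = [32/65; -6/65]
step 0: x' = x̄ + K·y = [-14/13, -12/13]
step 0: P' = (I − K·H)·P̄ = [16/65 -3/65; -3/65 484/65]
step 1: x̄ = F·x = [-40/13, 2/13]
step 1: P̄ = F·P·Fᵀ + Q = [601/65 449/65; 449/65 636/65]
step 1: y = z − H·x̄ = [119/13]
step 1: S = H·P̄·Hᵀ + R = [2469/65]
step 1: K = P̄·Hᵀ·S⁻¹ = [1202/2469; 898/2469]
step 1: x' = x̄ + K·y = [3406/2469, 8600/2469]
step 1: P' = (I − K·H)·P̄ = [601/2469 449/2469; 449/2469 11752/2469]

step 0: x' = [-14/13, -12/13], P' = [16/65 -3/65; -3/65 484/65]
step 1: x' = [3406/2469, 8600/2469], P' = [601/2469 449/2469; 449/2469 11752/2469]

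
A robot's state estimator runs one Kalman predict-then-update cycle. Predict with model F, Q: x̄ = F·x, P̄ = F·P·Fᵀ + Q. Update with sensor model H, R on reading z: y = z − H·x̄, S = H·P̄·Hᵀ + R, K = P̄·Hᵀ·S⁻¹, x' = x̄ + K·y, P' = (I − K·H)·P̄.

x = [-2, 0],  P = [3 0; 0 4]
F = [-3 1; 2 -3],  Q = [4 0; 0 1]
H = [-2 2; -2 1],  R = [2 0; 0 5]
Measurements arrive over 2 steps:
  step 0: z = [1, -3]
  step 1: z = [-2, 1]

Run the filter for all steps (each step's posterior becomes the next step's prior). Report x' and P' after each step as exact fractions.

step 0: x̄ = F·x = [6, -4]
step 0: P̄ = F·P·Fᵀ + Q = [35 -30; -30 49]
step 0: y = z − H·x̄ = [21, 13]
step 0: S = H·P̄·Hᵀ + R = [578 418; 418 314]
step 0: K = P̄·Hᵀ·S⁻¹ = [245/1692 -865/1692; 225/376 -169/376]
step 0: x' = x̄ + K·y = [1013/423, 128/47]
step 0: P' = (I − K·H)·P̄ = [2285/846 535/188; 535/188 1295/376]
step 1: x̄ = F·x = [-629/141, -1430/423]
step 1: P̄ = F·P·Fᵀ + Q = [5519/376 5375/1128; 5375/1128 29279/3384]
step 1: y = z − H·x̄ = [-1760/423, -1921/423]
step 1: S = H·P̄·Hᵀ + R = [24196/423 40123/846; 40123/846 180383/3384]
step 1: K = P̄·Hᵀ·S⁻¹ = [185196/1353235 -789069/1353235; 771622/1353235 -708823/1353235]
step 1: x' = x̄ + K·y = [-3223872/1353235, -4566269/1353235]
step 1: P' = (I − K·H)·P̄ = [4130541/1353235 4315737/1353235; 4315737/1353235 5087359/1353235]

step 0: x' = [1013/423, 128/47], P' = [2285/846 535/188; 535/188 1295/376]
step 1: x' = [-3223872/1353235, -4566269/1353235], P' = [4130541/1353235 4315737/1353235; 4315737/1353235 5087359/1353235]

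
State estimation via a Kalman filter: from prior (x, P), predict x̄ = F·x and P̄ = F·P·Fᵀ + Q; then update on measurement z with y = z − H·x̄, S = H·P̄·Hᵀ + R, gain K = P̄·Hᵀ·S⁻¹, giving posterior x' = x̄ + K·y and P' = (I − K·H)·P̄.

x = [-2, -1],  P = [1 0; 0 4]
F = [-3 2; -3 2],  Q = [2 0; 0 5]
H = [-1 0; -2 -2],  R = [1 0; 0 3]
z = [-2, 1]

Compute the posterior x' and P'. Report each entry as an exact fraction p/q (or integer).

x' = [799/626, -911/626]
P' = [821/1252 -665/1252; -665/1252 1385/1252]

x̄ = F·x = [4, 4]
P̄ = F·P·Fᵀ + Q = [27 25; 25 30]
y = z − H·x̄ = [2, 17]
S = H·P̄·Hᵀ + R = [28 104; 104 431]
K = P̄·Hᵀ·S⁻¹ = [-821/1252 -26/313; 665/1252 -120/313]
x' = x̄ + K·y = [799/626, -911/626]
P' = (I − K·H)·P̄ = [821/1252 -665/1252; -665/1252 1385/1252]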